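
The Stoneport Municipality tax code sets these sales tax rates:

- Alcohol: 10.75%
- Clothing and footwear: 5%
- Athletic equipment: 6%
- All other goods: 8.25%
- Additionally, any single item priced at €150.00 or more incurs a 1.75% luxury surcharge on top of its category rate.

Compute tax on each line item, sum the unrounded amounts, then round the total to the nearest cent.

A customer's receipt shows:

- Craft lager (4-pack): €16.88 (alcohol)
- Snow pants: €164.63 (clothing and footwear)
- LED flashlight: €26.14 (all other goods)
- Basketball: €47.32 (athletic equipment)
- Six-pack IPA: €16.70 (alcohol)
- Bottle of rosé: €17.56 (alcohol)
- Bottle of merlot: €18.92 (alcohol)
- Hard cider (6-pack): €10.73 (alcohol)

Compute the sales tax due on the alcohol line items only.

Craft lager (4-pack) €16.88: alcohol → 10.75% → €1.8146
Six-pack IPA €16.70: alcohol → 10.75% → €1.79525
Bottle of rosé €17.56: alcohol → 10.75% → €1.8877
Bottle of merlot €18.92: alcohol → 10.75% → €2.0339
Hard cider (6-pack) €10.73: alcohol → 10.75% → €1.153475
Tax on alcohol: unrounded sum = €8.684925 → €8.68

€8.68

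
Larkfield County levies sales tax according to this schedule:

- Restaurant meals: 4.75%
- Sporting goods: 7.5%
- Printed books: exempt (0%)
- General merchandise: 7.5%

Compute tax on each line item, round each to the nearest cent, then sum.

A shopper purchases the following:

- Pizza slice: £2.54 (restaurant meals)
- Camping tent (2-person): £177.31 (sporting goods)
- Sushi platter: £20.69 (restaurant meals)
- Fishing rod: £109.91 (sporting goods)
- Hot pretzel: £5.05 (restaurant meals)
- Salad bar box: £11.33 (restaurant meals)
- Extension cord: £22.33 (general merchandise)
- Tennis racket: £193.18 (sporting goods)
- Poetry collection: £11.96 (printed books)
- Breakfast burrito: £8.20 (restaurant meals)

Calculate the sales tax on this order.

Pizza slice £2.54: restaurant meals → 4.75% → £0.12
Camping tent (2-person) £177.31: sporting goods → 7.5% → £13.30
Sushi platter £20.69: restaurant meals → 4.75% → £0.98
Fishing rod £109.91: sporting goods → 7.5% → £8.24
Hot pretzel £5.05: restaurant meals → 4.75% → £0.24
Salad bar box £11.33: restaurant meals → 4.75% → £0.54
Extension cord £22.33: general merchandise → 7.5% → £1.67
Tennis racket £193.18: sporting goods → 7.5% → £14.49
Poetry collection £11.96: printed books → 0% → £0.00
Breakfast burrito £8.20: restaurant meals → 4.75% → £0.39
Total tax = £0.12 + £13.30 + £0.98 + £8.24 + £0.24 + £0.54 + £1.67 + £14.49 + £0.39 = £39.97

£39.97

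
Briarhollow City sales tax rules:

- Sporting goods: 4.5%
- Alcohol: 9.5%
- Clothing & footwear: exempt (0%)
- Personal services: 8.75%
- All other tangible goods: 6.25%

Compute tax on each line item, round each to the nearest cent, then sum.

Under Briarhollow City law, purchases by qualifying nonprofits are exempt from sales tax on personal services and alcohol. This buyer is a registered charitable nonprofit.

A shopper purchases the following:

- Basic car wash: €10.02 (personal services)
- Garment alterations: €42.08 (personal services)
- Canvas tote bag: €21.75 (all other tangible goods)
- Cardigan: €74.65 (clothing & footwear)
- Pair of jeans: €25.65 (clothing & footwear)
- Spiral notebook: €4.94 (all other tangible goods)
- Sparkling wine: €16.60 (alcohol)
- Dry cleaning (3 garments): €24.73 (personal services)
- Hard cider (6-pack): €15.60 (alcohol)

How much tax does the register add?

Basic car wash €10.02: personal services, buyer-exempt → 0% → €0.00
Garment alterations €42.08: personal services, buyer-exempt → 0% → €0.00
Canvas tote bag €21.75: all other tangible goods → 6.25% → €1.36
Cardigan €74.65: clothing & footwear → 0% → €0.00
Pair of jeans €25.65: clothing & footwear → 0% → €0.00
Spiral notebook €4.94: all other tangible goods → 6.25% → €0.31
Sparkling wine €16.60: alcohol, buyer-exempt → 0% → €0.00
Dry cleaning (3 garments) €24.73: personal services, buyer-exempt → 0% → €0.00
Hard cider (6-pack) €15.60: alcohol, buyer-exempt → 0% → €0.00
Total tax = €1.36 + €0.31 = €1.67

€1.67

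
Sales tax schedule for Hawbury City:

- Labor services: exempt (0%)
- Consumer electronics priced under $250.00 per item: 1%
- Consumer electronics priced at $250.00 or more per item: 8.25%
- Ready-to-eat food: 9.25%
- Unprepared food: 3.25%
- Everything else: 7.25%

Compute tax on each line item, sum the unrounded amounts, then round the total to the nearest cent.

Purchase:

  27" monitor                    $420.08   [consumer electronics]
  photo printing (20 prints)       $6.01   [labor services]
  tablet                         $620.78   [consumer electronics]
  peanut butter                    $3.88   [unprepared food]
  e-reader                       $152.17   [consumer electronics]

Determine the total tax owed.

$87.52

27" monitor $420.08: consumer electronics, $250.00 or more → 8.25% → $34.6566
Photo printing (20 prints) $6.01: labor services → 0% → $0.00
Tablet $620.78: consumer electronics, $250.00 or more → 8.25% → $51.21435
Peanut butter $3.88: unprepared food → 3.25% → $0.1261
E-reader $152.17: consumer electronics, under $250.00 → 1% → $1.5217
Unrounded tax sum = $87.51875 → $87.52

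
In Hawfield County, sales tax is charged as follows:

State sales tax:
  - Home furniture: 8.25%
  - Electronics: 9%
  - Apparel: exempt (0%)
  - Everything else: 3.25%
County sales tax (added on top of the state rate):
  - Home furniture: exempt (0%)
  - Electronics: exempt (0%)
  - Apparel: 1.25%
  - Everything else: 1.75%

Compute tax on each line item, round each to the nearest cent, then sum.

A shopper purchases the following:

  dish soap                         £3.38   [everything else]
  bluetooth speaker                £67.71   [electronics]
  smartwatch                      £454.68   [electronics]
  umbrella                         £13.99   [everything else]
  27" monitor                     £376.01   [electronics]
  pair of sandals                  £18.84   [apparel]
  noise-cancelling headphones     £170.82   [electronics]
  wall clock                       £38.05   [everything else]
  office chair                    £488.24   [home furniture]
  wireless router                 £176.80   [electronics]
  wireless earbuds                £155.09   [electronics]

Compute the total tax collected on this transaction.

£169.38

Dish soap £3.38: everything else → 3.25% + 1.75% county = 5% → £0.17
Bluetooth speaker £67.71: electronics → 9% + 0% county = 9% → £6.09
Smartwatch £454.68: electronics → 9% + 0% county = 9% → £40.92
Umbrella £13.99: everything else → 3.25% + 1.75% county = 5% → £0.70
27" monitor £376.01: electronics → 9% + 0% county = 9% → £33.84
Pair of sandals £18.84: apparel → 0% + 1.25% county = 1.25% → £0.24
Noise-cancelling headphones £170.82: electronics → 9% + 0% county = 9% → £15.37
Wall clock £38.05: everything else → 3.25% + 1.75% county = 5% → £1.90
Office chair £488.24: home furniture → 8.25% + 0% county = 8.25% → £40.28
Wireless router £176.80: electronics → 9% + 0% county = 9% → £15.91
Wireless earbuds £155.09: electronics → 9% + 0% county = 9% → £13.96
Total tax = £0.17 + £6.09 + £40.92 + £0.70 + £33.84 + £0.24 + £15.37 + £1.90 + £40.28 + £15.91 + £13.96 = £169.38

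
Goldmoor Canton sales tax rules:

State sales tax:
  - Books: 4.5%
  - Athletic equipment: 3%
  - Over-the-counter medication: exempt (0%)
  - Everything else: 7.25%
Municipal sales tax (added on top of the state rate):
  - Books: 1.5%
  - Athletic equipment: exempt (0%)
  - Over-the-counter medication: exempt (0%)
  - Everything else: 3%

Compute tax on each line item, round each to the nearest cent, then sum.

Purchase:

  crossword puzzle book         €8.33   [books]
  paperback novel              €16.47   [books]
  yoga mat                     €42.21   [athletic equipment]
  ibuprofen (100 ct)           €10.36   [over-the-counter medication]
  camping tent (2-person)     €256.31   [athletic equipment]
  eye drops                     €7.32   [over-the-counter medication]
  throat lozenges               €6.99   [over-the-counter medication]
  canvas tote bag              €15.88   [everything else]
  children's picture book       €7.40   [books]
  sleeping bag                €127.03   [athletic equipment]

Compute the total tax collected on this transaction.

Crossword puzzle book €8.33: books → 4.5% + 1.5% municipal = 6% → €0.50
Paperback novel €16.47: books → 4.5% + 1.5% municipal = 6% → €0.99
Yoga mat €42.21: athletic equipment → 3% + 0% municipal = 3% → €1.27
Ibuprofen (100 ct) €10.36: over-the-counter medication → 0% + 0% municipal = 0% → €0.00
Camping tent (2-person) €256.31: athletic equipment → 3% + 0% municipal = 3% → €7.69
Eye drops €7.32: over-the-counter medication → 0% + 0% municipal = 0% → €0.00
Throat lozenges €6.99: over-the-counter medication → 0% + 0% municipal = 0% → €0.00
Canvas tote bag €15.88: everything else → 7.25% + 3% municipal = 10.25% → €1.63
Children's picture book €7.40: books → 4.5% + 1.5% municipal = 6% → €0.44
Sleeping bag €127.03: athletic equipment → 3% + 0% municipal = 3% → €3.81
Total tax = €0.50 + €0.99 + €1.27 + €7.69 + €1.63 + €0.44 + €3.81 = €16.33

€16.33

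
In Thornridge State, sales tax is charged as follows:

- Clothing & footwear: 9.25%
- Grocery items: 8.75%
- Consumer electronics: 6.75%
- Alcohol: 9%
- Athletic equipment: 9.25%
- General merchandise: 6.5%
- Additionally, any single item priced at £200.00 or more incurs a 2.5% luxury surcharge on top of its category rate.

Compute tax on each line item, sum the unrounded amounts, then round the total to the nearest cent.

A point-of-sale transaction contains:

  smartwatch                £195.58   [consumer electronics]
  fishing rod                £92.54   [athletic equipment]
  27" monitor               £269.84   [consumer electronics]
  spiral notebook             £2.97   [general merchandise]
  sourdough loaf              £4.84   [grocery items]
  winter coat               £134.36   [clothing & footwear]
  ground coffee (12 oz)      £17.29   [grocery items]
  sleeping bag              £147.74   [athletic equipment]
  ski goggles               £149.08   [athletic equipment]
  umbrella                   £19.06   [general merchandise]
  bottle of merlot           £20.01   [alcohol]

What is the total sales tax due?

Smartwatch £195.58: consumer electronics → 6.75% → £13.20165
Fishing rod £92.54: athletic equipment → 9.25% → £8.55995
27" monitor £269.84: consumer electronics → 6.75% + 2.5% surcharge = 9.25% → £24.9602
Spiral notebook £2.97: general merchandise → 6.5% → £0.19305
Sourdough loaf £4.84: grocery items → 8.75% → £0.4235
Winter coat £134.36: clothing & footwear → 9.25% → £12.4283
Ground coffee (12 oz) £17.29: grocery items → 8.75% → £1.512875
Sleeping bag £147.74: athletic equipment → 9.25% → £13.66595
Ski goggles £149.08: athletic equipment → 9.25% → £13.7899
Umbrella £19.06: general merchandise → 6.5% → £1.2389
Bottle of merlot £20.01: alcohol → 9% → £1.8009
Unrounded tax sum = £91.775175 → £91.78

£91.78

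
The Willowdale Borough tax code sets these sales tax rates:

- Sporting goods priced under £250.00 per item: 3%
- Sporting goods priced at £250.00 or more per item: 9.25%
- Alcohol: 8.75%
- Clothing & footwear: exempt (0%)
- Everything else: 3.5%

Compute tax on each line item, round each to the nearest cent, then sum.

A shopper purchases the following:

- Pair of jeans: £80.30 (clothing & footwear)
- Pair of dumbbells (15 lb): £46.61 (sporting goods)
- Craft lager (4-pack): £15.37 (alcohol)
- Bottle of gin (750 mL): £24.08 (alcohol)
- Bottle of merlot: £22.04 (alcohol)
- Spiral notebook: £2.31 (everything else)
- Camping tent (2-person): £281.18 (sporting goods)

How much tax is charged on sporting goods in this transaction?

Pair of dumbbells (15 lb) £46.61: sporting goods, under £250.00 → 3% → £1.40
Camping tent (2-person) £281.18: sporting goods, £250.00 or more → 9.25% → £26.01
Tax on sporting goods = £1.40 + £26.01 = £27.41

£27.41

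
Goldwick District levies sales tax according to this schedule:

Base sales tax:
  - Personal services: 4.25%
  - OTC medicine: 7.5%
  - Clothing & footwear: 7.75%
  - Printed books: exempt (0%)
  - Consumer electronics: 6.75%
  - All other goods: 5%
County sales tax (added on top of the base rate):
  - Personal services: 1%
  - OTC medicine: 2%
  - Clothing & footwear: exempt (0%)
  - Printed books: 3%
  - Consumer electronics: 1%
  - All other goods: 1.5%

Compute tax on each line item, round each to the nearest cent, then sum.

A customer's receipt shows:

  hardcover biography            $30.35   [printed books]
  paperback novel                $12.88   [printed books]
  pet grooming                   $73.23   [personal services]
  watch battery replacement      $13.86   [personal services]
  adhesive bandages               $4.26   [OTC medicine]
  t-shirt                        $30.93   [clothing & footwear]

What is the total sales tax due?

$8.67

Hardcover biography $30.35: printed books → 0% + 3% county = 3% → $0.91
Paperback novel $12.88: printed books → 0% + 3% county = 3% → $0.39
Pet grooming $73.23: personal services → 4.25% + 1% county = 5.25% → $3.84
Watch battery replacement $13.86: personal services → 4.25% + 1% county = 5.25% → $0.73
Adhesive bandages $4.26: OTC medicine → 7.5% + 2% county = 9.5% → $0.40
T-shirt $30.93: clothing & footwear → 7.75% + 0% county = 7.75% → $2.40
Total tax = $0.91 + $0.39 + $3.84 + $0.73 + $0.40 + $2.40 = $8.67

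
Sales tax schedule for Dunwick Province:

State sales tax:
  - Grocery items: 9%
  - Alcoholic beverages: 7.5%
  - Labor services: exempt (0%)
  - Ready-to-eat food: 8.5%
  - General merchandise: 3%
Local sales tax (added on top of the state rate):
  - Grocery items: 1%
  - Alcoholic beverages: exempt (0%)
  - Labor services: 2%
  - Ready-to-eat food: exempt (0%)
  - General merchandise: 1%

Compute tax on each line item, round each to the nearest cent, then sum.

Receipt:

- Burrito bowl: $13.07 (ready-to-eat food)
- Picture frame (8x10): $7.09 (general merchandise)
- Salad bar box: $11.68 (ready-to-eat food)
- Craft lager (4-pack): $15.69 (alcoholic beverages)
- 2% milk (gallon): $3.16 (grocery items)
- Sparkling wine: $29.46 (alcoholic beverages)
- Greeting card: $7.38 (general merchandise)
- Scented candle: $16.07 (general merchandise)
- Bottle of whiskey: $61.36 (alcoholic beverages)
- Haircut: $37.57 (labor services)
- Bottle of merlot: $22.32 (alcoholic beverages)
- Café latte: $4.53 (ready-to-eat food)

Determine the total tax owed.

$14.44

Burrito bowl $13.07: ready-to-eat food → 8.5% + 0% local = 8.5% → $1.11
Picture frame (8x10) $7.09: general merchandise → 3% + 1% local = 4% → $0.28
Salad bar box $11.68: ready-to-eat food → 8.5% + 0% local = 8.5% → $0.99
Craft lager (4-pack) $15.69: alcoholic beverages → 7.5% + 0% local = 7.5% → $1.18
2% milk (gallon) $3.16: grocery items → 9% + 1% local = 10% → $0.32
Sparkling wine $29.46: alcoholic beverages → 7.5% + 0% local = 7.5% → $2.21
Greeting card $7.38: general merchandise → 3% + 1% local = 4% → $0.30
Scented candle $16.07: general merchandise → 3% + 1% local = 4% → $0.64
Bottle of whiskey $61.36: alcoholic beverages → 7.5% + 0% local = 7.5% → $4.60
Haircut $37.57: labor services → 0% + 2% local = 2% → $0.75
Bottle of merlot $22.32: alcoholic beverages → 7.5% + 0% local = 7.5% → $1.67
Café latte $4.53: ready-to-eat food → 8.5% + 0% local = 8.5% → $0.39
Total tax = $1.11 + $0.28 + $0.99 + $1.18 + $0.32 + $2.21 + $0.30 + $0.64 + $4.60 + $0.75 + $1.67 + $0.39 = $14.44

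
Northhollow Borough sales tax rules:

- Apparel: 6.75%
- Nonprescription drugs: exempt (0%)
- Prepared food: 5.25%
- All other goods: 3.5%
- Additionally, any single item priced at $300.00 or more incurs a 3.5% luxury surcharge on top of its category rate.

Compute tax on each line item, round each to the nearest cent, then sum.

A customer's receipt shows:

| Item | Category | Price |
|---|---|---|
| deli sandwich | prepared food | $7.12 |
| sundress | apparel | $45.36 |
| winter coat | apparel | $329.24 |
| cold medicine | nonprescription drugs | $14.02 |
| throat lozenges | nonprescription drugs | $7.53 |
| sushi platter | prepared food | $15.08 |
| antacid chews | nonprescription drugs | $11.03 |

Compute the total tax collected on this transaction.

$37.97

Deli sandwich $7.12: prepared food → 5.25% → $0.37
Sundress $45.36: apparel → 6.75% → $3.06
Winter coat $329.24: apparel → 6.75% + 3.5% surcharge = 10.25% → $33.75
Cold medicine $14.02: nonprescription drugs → 0% → $0.00
Throat lozenges $7.53: nonprescription drugs → 0% → $0.00
Sushi platter $15.08: prepared food → 5.25% → $0.79
Antacid chews $11.03: nonprescription drugs → 0% → $0.00
Total tax = $0.37 + $3.06 + $33.75 + $0.79 = $37.97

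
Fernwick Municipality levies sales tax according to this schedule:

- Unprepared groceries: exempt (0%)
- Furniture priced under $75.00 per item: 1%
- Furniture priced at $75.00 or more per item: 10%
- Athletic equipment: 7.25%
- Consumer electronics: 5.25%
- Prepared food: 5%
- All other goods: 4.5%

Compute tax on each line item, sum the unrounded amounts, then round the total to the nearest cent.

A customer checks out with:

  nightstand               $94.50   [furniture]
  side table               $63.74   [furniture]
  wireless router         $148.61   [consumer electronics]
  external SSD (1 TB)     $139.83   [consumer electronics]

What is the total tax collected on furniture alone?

$10.09

Nightstand $94.50: furniture, $75.00 or more → 10% → $9.45
Side table $63.74: furniture, under $75.00 → 1% → $0.6374
Tax on furniture: unrounded sum = $10.0874 → $10.09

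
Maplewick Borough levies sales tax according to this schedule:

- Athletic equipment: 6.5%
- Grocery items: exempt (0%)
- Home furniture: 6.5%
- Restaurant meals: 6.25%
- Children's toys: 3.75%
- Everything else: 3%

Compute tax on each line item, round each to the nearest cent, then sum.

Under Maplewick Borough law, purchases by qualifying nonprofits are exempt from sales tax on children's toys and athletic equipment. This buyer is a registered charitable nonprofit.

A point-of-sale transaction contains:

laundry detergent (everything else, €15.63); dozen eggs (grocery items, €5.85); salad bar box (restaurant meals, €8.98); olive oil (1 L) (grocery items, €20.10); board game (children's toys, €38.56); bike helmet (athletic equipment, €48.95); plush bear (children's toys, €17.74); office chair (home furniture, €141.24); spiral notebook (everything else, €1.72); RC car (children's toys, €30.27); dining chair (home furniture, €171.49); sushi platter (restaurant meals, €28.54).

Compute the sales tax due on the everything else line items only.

€0.52

Laundry detergent €15.63: everything else → 3% → €0.47
Spiral notebook €1.72: everything else → 3% → €0.05
Tax on everything else = €0.47 + €0.05 = €0.52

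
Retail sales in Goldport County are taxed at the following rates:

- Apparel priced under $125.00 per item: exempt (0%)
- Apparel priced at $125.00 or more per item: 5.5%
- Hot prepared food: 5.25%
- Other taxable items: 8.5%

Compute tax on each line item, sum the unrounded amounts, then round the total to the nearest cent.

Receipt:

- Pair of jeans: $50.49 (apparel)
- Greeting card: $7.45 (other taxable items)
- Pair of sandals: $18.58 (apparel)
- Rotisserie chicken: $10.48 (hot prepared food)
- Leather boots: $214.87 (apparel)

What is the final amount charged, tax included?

Pair of jeans $50.49: apparel, under $125.00 → 0% → $0.00
Greeting card $7.45: other taxable items → 8.5% → $0.63325
Pair of sandals $18.58: apparel, under $125.00 → 0% → $0.00
Rotisserie chicken $10.48: hot prepared food → 5.25% → $0.5502
Leather boots $214.87: apparel, $125.00 or more → 5.5% → $11.81785
Subtotal = $301.87; unrounded tax = $13.0013 → $13.00; total due = $314.87

$314.87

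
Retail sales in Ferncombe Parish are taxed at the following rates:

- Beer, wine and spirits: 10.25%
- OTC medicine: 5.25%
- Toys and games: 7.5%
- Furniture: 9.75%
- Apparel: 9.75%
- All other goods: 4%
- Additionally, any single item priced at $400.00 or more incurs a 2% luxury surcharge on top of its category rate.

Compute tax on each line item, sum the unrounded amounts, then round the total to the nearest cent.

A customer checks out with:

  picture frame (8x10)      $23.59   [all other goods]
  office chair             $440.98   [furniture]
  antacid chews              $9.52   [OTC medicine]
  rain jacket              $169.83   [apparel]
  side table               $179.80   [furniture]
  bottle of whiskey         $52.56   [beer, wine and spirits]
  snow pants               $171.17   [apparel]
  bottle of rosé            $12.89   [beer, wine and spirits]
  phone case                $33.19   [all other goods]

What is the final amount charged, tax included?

Picture frame (8x10) $23.59: all other goods → 4% → $0.9436
Office chair $440.98: furniture → 9.75% + 2% surcharge = 11.75% → $51.81515
Antacid chews $9.52: OTC medicine → 5.25% → $0.4998
Rain jacket $169.83: apparel → 9.75% → $16.558425
Side table $179.80: furniture → 9.75% → $17.5305
Bottle of whiskey $52.56: beer, wine and spirits → 10.25% → $5.3874
Snow pants $171.17: apparel → 9.75% → $16.689075
Bottle of rosé $12.89: beer, wine and spirits → 10.25% → $1.321225
Phone case $33.19: all other goods → 4% → $1.3276
Subtotal = $1093.53; unrounded tax = $112.072775 → $112.07; total due = $1205.60

$1205.60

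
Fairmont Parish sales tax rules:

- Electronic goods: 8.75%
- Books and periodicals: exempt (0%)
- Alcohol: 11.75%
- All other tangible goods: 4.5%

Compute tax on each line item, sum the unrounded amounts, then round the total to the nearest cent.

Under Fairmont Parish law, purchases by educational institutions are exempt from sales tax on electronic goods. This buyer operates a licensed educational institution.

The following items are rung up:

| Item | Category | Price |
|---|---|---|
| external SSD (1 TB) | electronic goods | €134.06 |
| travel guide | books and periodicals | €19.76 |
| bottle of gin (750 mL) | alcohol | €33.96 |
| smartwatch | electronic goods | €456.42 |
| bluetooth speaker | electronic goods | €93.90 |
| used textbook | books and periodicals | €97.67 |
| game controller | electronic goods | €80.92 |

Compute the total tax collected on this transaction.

€3.99

External SSD (1 TB) €134.06: electronic goods, buyer-exempt → 0% → €0.00
Travel guide €19.76: books and periodicals → 0% → €0.00
Bottle of gin (750 mL) €33.96: alcohol → 11.75% → €3.9903
Smartwatch €456.42: electronic goods, buyer-exempt → 0% → €0.00
Bluetooth speaker €93.90: electronic goods, buyer-exempt → 0% → €0.00
Used textbook €97.67: books and periodicals → 0% → €0.00
Game controller €80.92: electronic goods, buyer-exempt → 0% → €0.00
Unrounded tax sum = €3.9903 → €3.99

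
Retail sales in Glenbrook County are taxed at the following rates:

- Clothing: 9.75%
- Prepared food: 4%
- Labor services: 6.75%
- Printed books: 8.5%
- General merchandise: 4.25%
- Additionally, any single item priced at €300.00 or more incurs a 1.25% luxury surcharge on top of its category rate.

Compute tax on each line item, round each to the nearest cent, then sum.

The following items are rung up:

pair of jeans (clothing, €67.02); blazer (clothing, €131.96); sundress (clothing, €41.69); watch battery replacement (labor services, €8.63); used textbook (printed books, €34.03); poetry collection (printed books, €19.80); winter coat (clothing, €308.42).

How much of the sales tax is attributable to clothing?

€57.39

Pair of jeans €67.02: clothing → 9.75% → €6.53
Blazer €131.96: clothing → 9.75% → €12.87
Sundress €41.69: clothing → 9.75% → €4.06
Winter coat €308.42: clothing → 9.75% + 1.25% surcharge = 11% → €33.93
Tax on clothing = €6.53 + €12.87 + €4.06 + €33.93 = €57.39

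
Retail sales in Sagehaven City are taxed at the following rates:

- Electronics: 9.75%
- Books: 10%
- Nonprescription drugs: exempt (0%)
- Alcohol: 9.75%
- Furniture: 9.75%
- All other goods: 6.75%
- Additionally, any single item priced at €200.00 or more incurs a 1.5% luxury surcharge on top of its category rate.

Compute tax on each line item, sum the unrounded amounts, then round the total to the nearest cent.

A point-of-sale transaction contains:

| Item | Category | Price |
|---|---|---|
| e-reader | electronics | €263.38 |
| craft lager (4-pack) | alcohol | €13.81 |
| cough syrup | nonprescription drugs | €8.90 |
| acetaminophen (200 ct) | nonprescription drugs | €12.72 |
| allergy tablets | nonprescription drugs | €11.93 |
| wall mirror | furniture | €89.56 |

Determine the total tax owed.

E-reader €263.38: electronics → 9.75% + 1.5% surcharge = 11.25% → €29.63025
Craft lager (4-pack) €13.81: alcohol → 9.75% → €1.346475
Cough syrup €8.90: nonprescription drugs → 0% → €0.00
Acetaminophen (200 ct) €12.72: nonprescription drugs → 0% → €0.00
Allergy tablets €11.93: nonprescription drugs → 0% → €0.00
Wall mirror €89.56: furniture → 9.75% → €8.7321
Unrounded tax sum = €39.708825 → €39.71

€39.71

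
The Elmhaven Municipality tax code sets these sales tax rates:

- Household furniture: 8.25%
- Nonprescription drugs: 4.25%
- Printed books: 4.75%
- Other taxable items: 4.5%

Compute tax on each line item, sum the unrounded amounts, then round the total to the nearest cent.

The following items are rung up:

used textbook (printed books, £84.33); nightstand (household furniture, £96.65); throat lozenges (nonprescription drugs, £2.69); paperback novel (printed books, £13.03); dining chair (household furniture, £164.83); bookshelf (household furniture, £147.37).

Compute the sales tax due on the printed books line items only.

£4.62

Used textbook £84.33: printed books → 4.75% → £4.005675
Paperback novel £13.03: printed books → 4.75% → £0.618925
Tax on printed books: unrounded sum = £4.6246 → £4.62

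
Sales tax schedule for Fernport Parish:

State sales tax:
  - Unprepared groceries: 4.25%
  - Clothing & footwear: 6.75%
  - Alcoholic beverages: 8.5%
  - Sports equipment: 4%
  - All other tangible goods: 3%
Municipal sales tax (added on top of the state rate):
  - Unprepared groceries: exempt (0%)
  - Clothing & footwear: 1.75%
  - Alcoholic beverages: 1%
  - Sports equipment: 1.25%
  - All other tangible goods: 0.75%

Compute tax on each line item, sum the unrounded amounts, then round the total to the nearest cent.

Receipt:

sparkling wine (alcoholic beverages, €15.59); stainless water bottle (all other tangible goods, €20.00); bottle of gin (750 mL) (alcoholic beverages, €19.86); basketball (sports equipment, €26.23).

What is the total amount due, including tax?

€87.17

Sparkling wine €15.59: alcoholic beverages → 8.5% + 1% municipal = 9.5% → €1.48105
Stainless water bottle €20.00: all other tangible goods → 3% + 0.75% municipal = 3.75% → €0.75
Bottle of gin (750 mL) €19.86: alcoholic beverages → 8.5% + 1% municipal = 9.5% → €1.8867
Basketball €26.23: sports equipment → 4% + 1.25% municipal = 5.25% → €1.377075
Subtotal = €81.68; unrounded tax = €5.494825 → €5.49; total due = €87.17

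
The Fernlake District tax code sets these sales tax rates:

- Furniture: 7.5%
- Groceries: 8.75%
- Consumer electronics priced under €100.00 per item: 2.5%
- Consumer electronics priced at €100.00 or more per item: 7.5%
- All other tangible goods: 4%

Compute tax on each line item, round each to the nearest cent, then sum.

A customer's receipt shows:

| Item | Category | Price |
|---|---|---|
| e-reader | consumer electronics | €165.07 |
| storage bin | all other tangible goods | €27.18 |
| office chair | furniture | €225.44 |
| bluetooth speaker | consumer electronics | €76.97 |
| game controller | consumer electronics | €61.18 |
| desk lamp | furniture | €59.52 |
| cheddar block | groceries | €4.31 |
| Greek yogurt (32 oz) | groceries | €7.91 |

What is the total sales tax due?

E-reader €165.07: consumer electronics, €100.00 or more → 7.5% → €12.38
Storage bin €27.18: all other tangible goods → 4% → €1.09
Office chair €225.44: furniture → 7.5% → €16.91
Bluetooth speaker €76.97: consumer electronics, under €100.00 → 2.5% → €1.92
Game controller €61.18: consumer electronics, under €100.00 → 2.5% → €1.53
Desk lamp €59.52: furniture → 7.5% → €4.46
Cheddar block €4.31: groceries → 8.75% → €0.38
Greek yogurt (32 oz) €7.91: groceries → 8.75% → €0.69
Total tax = €12.38 + €1.09 + €16.91 + €1.92 + €1.53 + €4.46 + €0.38 + €0.69 = €39.36

€39.36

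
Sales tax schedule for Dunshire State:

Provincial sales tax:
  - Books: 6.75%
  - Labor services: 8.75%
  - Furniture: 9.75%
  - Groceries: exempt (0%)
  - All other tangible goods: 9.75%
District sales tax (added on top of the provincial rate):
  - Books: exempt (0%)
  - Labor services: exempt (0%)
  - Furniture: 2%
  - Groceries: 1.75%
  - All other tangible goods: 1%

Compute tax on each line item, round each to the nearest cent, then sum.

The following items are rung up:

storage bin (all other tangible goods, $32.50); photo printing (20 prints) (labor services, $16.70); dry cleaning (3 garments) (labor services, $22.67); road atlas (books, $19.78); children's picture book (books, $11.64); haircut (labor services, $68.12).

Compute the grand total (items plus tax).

Storage bin $32.50: all other tangible goods → 9.75% + 1% district = 10.75% → $3.49
Photo printing (20 prints) $16.70: labor services → 8.75% + 0% district = 8.75% → $1.46
Dry cleaning (3 garments) $22.67: labor services → 8.75% + 0% district = 8.75% → $1.98
Road atlas $19.78: books → 6.75% + 0% district = 6.75% → $1.34
Children's picture book $11.64: books → 6.75% + 0% district = 6.75% → $0.79
Haircut $68.12: labor services → 8.75% + 0% district = 8.75% → $5.96
Subtotal = $171.41; tax = $15.02; total due = $186.43

$186.43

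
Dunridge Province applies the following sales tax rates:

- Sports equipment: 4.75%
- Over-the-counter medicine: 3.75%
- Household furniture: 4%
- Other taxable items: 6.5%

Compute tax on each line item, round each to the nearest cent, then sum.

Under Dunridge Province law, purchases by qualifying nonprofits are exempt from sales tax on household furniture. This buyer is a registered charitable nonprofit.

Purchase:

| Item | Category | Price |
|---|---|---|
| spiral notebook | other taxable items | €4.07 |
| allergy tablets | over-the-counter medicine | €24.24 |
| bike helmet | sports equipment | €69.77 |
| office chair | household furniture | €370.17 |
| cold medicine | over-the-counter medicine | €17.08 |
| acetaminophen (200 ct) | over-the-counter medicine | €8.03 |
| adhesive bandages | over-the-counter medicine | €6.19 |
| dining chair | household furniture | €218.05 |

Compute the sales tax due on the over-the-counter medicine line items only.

Allergy tablets €24.24: over-the-counter medicine → 3.75% → €0.91
Cold medicine €17.08: over-the-counter medicine → 3.75% → €0.64
Acetaminophen (200 ct) €8.03: over-the-counter medicine → 3.75% → €0.30
Adhesive bandages €6.19: over-the-counter medicine → 3.75% → €0.23
Tax on over-the-counter medicine = €0.91 + €0.64 + €0.30 + €0.23 = €2.08

€2.08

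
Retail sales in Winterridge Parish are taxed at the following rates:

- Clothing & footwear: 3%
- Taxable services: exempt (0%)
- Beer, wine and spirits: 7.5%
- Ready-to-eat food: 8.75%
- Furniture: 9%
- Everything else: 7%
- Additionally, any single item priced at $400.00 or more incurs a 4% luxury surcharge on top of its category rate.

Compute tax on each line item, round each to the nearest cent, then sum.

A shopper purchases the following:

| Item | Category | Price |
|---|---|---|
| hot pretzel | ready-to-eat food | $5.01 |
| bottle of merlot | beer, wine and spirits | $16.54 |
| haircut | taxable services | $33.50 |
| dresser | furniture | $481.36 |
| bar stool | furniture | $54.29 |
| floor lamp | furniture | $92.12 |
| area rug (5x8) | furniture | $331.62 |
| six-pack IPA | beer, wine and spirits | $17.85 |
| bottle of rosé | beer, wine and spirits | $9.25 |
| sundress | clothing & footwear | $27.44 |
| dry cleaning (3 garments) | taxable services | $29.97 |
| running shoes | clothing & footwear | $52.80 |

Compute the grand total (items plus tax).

$1263.47

Hot pretzel $5.01: ready-to-eat food → 8.75% → $0.44
Bottle of merlot $16.54: beer, wine and spirits → 7.5% → $1.24
Haircut $33.50: taxable services → 0% → $0.00
Dresser $481.36: furniture → 9% + 4% surcharge = 13% → $62.58
Bar stool $54.29: furniture → 9% → $4.89
Floor lamp $92.12: furniture → 9% → $8.29
Area rug (5x8) $331.62: furniture → 9% → $29.85
Six-pack IPA $17.85: beer, wine and spirits → 7.5% → $1.34
Bottle of rosé $9.25: beer, wine and spirits → 7.5% → $0.69
Sundress $27.44: clothing & footwear → 3% → $0.82
Dry cleaning (3 garments) $29.97: taxable services → 0% → $0.00
Running shoes $52.80: clothing & footwear → 3% → $1.58
Subtotal = $1151.75; tax = $111.72; total due = $1263.47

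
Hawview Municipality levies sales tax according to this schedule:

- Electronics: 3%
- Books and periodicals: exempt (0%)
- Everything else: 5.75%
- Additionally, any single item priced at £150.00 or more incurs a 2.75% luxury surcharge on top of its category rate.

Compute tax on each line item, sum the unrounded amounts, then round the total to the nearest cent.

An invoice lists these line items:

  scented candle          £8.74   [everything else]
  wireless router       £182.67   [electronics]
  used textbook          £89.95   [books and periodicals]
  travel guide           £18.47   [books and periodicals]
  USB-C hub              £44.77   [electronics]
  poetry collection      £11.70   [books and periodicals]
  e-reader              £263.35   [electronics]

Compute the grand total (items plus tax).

Scented candle £8.74: everything else → 5.75% → £0.50255
Wireless router £182.67: electronics → 3% + 2.75% surcharge = 5.75% → £10.503525
Used textbook £89.95: books and periodicals → 0% → £0.00
Travel guide £18.47: books and periodicals → 0% → £0.00
USB-C hub £44.77: electronics → 3% → £1.3431
Poetry collection £11.70: books and periodicals → 0% → £0.00
E-reader £263.35: electronics → 3% + 2.75% surcharge = 5.75% → £15.142625
Subtotal = £619.65; unrounded tax = £27.4918 → £27.49; total due = £647.14

£647.14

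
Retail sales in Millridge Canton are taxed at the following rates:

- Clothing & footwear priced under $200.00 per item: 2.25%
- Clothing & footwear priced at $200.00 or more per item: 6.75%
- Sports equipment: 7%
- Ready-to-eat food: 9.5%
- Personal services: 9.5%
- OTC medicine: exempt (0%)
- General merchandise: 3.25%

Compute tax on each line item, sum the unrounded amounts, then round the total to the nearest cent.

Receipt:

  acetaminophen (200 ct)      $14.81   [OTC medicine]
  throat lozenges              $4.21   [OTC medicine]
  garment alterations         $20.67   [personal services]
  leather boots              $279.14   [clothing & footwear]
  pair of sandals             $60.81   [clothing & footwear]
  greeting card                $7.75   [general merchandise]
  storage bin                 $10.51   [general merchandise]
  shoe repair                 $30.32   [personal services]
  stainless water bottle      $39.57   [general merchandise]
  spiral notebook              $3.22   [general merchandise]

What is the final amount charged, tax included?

$498.05

Acetaminophen (200 ct) $14.81: OTC medicine → 0% → $0.00
Throat lozenges $4.21: OTC medicine → 0% → $0.00
Garment alterations $20.67: personal services → 9.5% → $1.96365
Leather boots $279.14: clothing & footwear, $200.00 or more → 6.75% → $18.84195
Pair of sandals $60.81: clothing & footwear, under $200.00 → 2.25% → $1.368225
Greeting card $7.75: general merchandise → 3.25% → $0.251875
Storage bin $10.51: general merchandise → 3.25% → $0.341575
Shoe repair $30.32: personal services → 9.5% → $2.8804
Stainless water bottle $39.57: general merchandise → 3.25% → $1.286025
Spiral notebook $3.22: general merchandise → 3.25% → $0.10465
Subtotal = $471.01; unrounded tax = $27.03835 → $27.04; total due = $498.05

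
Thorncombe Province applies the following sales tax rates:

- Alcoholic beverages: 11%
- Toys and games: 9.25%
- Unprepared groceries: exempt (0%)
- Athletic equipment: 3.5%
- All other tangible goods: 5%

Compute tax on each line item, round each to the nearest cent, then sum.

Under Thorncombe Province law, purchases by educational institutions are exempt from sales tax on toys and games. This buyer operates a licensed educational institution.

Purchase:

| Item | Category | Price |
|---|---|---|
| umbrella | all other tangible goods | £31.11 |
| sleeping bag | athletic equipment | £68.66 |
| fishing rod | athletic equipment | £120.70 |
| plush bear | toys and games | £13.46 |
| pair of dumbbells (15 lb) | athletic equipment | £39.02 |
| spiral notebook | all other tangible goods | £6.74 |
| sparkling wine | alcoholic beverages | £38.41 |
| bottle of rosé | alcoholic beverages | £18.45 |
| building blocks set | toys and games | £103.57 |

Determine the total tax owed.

£16.15

Umbrella £31.11: all other tangible goods → 5% → £1.56
Sleeping bag £68.66: athletic equipment → 3.5% → £2.40
Fishing rod £120.70: athletic equipment → 3.5% → £4.22
Plush bear £13.46: toys and games, buyer-exempt → 0% → £0.00
Pair of dumbbells (15 lb) £39.02: athletic equipment → 3.5% → £1.37
Spiral notebook £6.74: all other tangible goods → 5% → £0.34
Sparkling wine £38.41: alcoholic beverages → 11% → £4.23
Bottle of rosé £18.45: alcoholic beverages → 11% → £2.03
Building blocks set £103.57: toys and games, buyer-exempt → 0% → £0.00
Total tax = £1.56 + £2.40 + £4.22 + £1.37 + £0.34 + £4.23 + £2.03 = £16.15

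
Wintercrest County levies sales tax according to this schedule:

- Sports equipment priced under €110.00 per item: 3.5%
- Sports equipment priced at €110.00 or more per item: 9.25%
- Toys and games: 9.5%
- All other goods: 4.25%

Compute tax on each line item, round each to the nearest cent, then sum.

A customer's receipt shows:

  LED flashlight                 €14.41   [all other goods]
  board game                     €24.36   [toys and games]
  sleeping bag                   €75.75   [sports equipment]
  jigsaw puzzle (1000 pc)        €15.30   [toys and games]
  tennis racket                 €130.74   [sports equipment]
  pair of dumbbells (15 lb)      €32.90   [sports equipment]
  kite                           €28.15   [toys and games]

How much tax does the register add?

€22.93

LED flashlight €14.41: all other goods → 4.25% → €0.61
Board game €24.36: toys and games → 9.5% → €2.31
Sleeping bag €75.75: sports equipment, under €110.00 → 3.5% → €2.65
Jigsaw puzzle (1000 pc) €15.30: toys and games → 9.5% → €1.45
Tennis racket €130.74: sports equipment, €110.00 or more → 9.25% → €12.09
Pair of dumbbells (15 lb) €32.90: sports equipment, under €110.00 → 3.5% → €1.15
Kite €28.15: toys and games → 9.5% → €2.67
Total tax = €0.61 + €2.31 + €2.65 + €1.45 + €12.09 + €1.15 + €2.67 = €22.93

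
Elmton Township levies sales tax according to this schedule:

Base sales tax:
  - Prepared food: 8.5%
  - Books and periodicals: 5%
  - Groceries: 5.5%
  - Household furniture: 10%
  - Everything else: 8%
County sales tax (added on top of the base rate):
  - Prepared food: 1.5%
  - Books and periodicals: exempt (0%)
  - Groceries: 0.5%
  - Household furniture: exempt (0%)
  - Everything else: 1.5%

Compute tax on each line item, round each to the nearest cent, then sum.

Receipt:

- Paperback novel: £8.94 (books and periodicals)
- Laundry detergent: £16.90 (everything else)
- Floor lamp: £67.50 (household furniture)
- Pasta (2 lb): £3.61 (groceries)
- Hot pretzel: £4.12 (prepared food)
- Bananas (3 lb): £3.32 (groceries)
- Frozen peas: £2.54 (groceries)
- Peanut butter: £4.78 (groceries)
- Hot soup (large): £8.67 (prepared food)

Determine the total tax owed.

£10.95

Paperback novel £8.94: books and periodicals → 5% + 0% county = 5% → £0.45
Laundry detergent £16.90: everything else → 8% + 1.5% county = 9.5% → £1.61
Floor lamp £67.50: household furniture → 10% + 0% county = 10% → £6.75
Pasta (2 lb) £3.61: groceries → 5.5% + 0.5% county = 6% → £0.22
Hot pretzel £4.12: prepared food → 8.5% + 1.5% county = 10% → £0.41
Bananas (3 lb) £3.32: groceries → 5.5% + 0.5% county = 6% → £0.20
Frozen peas £2.54: groceries → 5.5% + 0.5% county = 6% → £0.15
Peanut butter £4.78: groceries → 5.5% + 0.5% county = 6% → £0.29
Hot soup (large) £8.67: prepared food → 8.5% + 1.5% county = 10% → £0.87
Total tax = £0.45 + £1.61 + £6.75 + £0.22 + £0.41 + £0.20 + £0.15 + £0.29 + £0.87 = £10.95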